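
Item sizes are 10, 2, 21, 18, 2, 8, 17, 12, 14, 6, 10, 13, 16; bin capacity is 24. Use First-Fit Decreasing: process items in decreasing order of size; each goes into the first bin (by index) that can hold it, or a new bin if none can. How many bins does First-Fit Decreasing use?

Sorted descending: 21, 18, 17, 16, 14, 13, 12, 10, 10, 8, 6, 2, 2.
21 → bin 1 (remaining 3)
18 → bin 2 (remaining 6)
17 → bin 3 (remaining 7)
16 → bin 4 (remaining 8)
14 → bin 5 (remaining 10)
13 → bin 6 (remaining 11)
12 → bin 7 (remaining 12)
10 → bin 5 (remaining 0)
10 → bin 6 (remaining 1)
8 → bin 4 (remaining 0)
6 → bin 2 (remaining 0)
2 → bin 1 (remaining 1)
2 → bin 3 (remaining 5)

7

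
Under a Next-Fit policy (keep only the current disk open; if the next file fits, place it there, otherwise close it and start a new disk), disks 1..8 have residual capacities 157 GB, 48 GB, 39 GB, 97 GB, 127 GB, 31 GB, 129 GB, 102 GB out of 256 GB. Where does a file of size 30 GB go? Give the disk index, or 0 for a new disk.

8

Next-Fit only looks at disk 8, which has 102 GB free.
30 GB fits there.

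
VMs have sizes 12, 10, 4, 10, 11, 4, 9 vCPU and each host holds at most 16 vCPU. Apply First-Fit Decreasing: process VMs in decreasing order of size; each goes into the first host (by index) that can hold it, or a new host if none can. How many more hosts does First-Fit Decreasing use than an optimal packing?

First-Fit Decreasing: [12,4] [11,4] [10] [10] [9] → 5 hosts.
5 VMs exceed 8 vCPU (half the capacity), and no two of those can share a host, so at least 5 hosts are needed.
So 5 is already optimal.

0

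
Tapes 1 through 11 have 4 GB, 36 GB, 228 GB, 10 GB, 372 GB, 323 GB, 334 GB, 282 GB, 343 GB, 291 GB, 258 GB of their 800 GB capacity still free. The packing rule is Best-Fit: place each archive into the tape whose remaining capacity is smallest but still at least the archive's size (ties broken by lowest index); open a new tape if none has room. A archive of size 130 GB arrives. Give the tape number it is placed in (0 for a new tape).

3

Tapes with room: tape 3 (228 GB), tape 5 (372 GB), tape 6 (323 GB), tape 7 (334 GB), tape 8 (282 GB), tape 9 (343 GB), tape 10 (291 GB), tape 11 (258 GB).
Tightest fit is tape 3 with 228 GB free.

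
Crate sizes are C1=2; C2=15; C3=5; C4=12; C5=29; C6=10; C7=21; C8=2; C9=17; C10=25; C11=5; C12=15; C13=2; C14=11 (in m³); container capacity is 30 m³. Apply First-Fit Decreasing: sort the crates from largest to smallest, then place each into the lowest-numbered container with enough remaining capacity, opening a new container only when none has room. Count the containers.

6 containers

Sorted descending: 29, 25, 21, 17, 15, 15, 12, 11, 10, 5, 5, 2, 2, 2.
Put 29 m³ in container 1; 1 m³ remain.
Put 25 m³ in container 2; 5 m³ remain.
Put 21 m³ in container 3; 9 m³ remain.
Put 17 m³ in container 4; 13 m³ remain.
Put 15 m³ in container 5; 15 m³ remain.
Put 15 m³ in container 5; 0 m³ remain.
Put 12 m³ in container 4; 1 m³ remain.
Put 11 m³ in container 6; 19 m³ remain.
Put 10 m³ in container 6; 9 m³ remain.
Put 5 m³ in container 2; 0 m³ remain.
Put 5 m³ in container 3; 4 m³ remain.
Put 2 m³ in container 3; 2 m³ remain.
Put 2 m³ in container 3; 0 m³ remain.
Put 2 m³ in container 6; 7 m³ remain.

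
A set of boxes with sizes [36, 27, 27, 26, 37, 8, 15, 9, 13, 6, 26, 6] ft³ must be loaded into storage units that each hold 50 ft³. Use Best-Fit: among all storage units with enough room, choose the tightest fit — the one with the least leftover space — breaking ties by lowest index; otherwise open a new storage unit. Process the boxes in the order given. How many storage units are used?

6 storage units

Put 36 ft³ in storage unit 1; 14 ft³ remain.
Put 27 ft³ in storage unit 2; 23 ft³ remain.
Put 27 ft³ in storage unit 3; 23 ft³ remain.
Put 26 ft³ in storage unit 4; 24 ft³ remain.
Put 37 ft³ in storage unit 5; 13 ft³ remain.
Put 8 ft³ in storage unit 5; 5 ft³ remain.
Put 15 ft³ in storage unit 2; 8 ft³ remain.
Put 9 ft³ in storage unit 1; 5 ft³ remain.
Put 13 ft³ in storage unit 3; 10 ft³ remain.
Put 6 ft³ in storage unit 2; 2 ft³ remain.
Put 26 ft³ in storage unit 6; 24 ft³ remain.
Put 6 ft³ in storage unit 3; 4 ft³ remain.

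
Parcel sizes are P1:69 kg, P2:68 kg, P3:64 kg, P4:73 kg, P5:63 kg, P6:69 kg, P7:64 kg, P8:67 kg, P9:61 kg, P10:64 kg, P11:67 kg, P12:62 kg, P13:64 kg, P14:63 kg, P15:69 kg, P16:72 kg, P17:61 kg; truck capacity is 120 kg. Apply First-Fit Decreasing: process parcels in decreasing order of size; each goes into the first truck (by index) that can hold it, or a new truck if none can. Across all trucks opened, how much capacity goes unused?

920

Sorted descending: 73, 72, 69, 69, 69, 68, 67, 67, 64, 64, 64, 64, 63, 63, 62, 61, 61.
truck 1: place 73 kg, 47 kg left
truck 2: place 72 kg, 48 kg left
truck 3: place 69 kg, 51 kg left
truck 4: place 69 kg, 51 kg left
truck 5: place 69 kg, 51 kg left
truck 6: place 68 kg, 52 kg left
truck 7: place 67 kg, 53 kg left
truck 8: place 67 kg, 53 kg left
truck 9: place 64 kg, 56 kg left
truck 10: place 64 kg, 56 kg left
truck 11: place 64 kg, 56 kg left
truck 12: place 64 kg, 56 kg left
truck 13: place 63 kg, 57 kg left
truck 14: place 63 kg, 57 kg left
truck 15: place 62 kg, 58 kg left
truck 16: place 61 kg, 59 kg left
truck 17: place 61 kg, 59 kg left
17 trucks × 120 kg = 2040 kg; used 1120 kg; unused 920 kg.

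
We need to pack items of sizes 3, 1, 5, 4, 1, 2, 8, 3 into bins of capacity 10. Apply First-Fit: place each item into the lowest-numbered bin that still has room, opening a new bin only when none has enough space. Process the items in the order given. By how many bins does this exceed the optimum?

First-Fit: [3,1,5,1] [4,2,3] [8] → 3 bins.
Total size 27; any packing needs at least ⌈27/10⌉ = 3 bins.
So 3 is already optimal.

0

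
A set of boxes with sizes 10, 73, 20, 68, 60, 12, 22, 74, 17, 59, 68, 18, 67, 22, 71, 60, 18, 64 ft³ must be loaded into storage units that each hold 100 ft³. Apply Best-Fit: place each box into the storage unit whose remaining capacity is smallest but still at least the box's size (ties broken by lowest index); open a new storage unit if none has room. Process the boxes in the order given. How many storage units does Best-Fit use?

10 ft³ → storage unit 1 (remaining 90 ft³)
73 ft³ → storage unit 1 (remaining 17 ft³)
20 ft³ → storage unit 2 (remaining 80 ft³)
68 ft³ → storage unit 2 (remaining 12 ft³)
60 ft³ → storage unit 3 (remaining 40 ft³)
12 ft³ → storage unit 2 (remaining 0 ft³)
22 ft³ → storage unit 3 (remaining 18 ft³)
74 ft³ → storage unit 4 (remaining 26 ft³)
17 ft³ → storage unit 1 (remaining 0 ft³)
59 ft³ → storage unit 5 (remaining 41 ft³)
68 ft³ → storage unit 6 (remaining 32 ft³)
18 ft³ → storage unit 3 (remaining 0 ft³)
67 ft³ → storage unit 7 (remaining 33 ft³)
22 ft³ → storage unit 4 (remaining 4 ft³)
71 ft³ → storage unit 8 (remaining 29 ft³)
60 ft³ → storage unit 9 (remaining 40 ft³)
18 ft³ → storage unit 8 (remaining 11 ft³)
64 ft³ → storage unit 10 (remaining 36 ft³)

10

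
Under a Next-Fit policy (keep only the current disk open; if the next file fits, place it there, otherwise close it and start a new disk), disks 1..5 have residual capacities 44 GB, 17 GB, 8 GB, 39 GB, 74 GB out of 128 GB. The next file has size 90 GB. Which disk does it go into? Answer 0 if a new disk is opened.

0

Next-Fit only looks at disk 5, which has 74 GB free.
90 GB does not fit, so a new disk is opened.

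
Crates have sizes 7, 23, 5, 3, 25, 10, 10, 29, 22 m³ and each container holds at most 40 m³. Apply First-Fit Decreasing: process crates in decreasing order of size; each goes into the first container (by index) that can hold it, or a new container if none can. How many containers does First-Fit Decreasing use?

Sorted descending: 29, 25, 23, 22, 10, 10, 7, 5, 3.
container 1: place 29 m³, 11 m³ left
container 2: place 25 m³, 15 m³ left
container 3: place 23 m³, 17 m³ left
container 4: place 22 m³, 18 m³ left
container 1: place 10 m³, 1 m³ left
container 2: place 10 m³, 5 m³ left
container 3: place 7 m³, 10 m³ left
container 2: place 5 m³, 0 m³ left
container 3: place 3 m³, 7 m³ left

4 containers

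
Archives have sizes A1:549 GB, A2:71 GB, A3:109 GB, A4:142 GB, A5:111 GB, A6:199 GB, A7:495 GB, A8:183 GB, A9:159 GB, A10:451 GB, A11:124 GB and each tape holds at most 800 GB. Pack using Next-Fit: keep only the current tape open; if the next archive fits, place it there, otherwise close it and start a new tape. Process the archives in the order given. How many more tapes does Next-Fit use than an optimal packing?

Next-Fit: [549,71,109] [142,111,199] [495,183] [159,451,124] → 4 tapes.
Total size 2593 GB; any packing needs at least ⌈2593/800⌉ = 4 tapes.
So 4 is already optimal.

0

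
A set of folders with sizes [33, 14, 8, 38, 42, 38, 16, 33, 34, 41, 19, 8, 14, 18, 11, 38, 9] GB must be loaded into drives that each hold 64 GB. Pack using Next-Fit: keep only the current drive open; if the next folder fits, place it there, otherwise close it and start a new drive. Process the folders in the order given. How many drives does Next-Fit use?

9

Put 33 GB in drive 1; 31 GB remain.
Put 14 GB in drive 1; 17 GB remain.
Put 8 GB in drive 1; 9 GB remain.
Put 38 GB in drive 2; 26 GB remain.
Put 42 GB in drive 3; 22 GB remain.
Put 38 GB in drive 4; 26 GB remain.
Put 16 GB in drive 4; 10 GB remain.
Put 33 GB in drive 5; 31 GB remain.
Put 34 GB in drive 6; 30 GB remain.
Put 41 GB in drive 7; 23 GB remain.
Put 19 GB in drive 7; 4 GB remain.
Put 8 GB in drive 8; 56 GB remain.
Put 14 GB in drive 8; 42 GB remain.
Put 18 GB in drive 8; 24 GB remain.
Put 11 GB in drive 8; 13 GB remain.
Put 38 GB in drive 9; 26 GB remain.
Put 9 GB in drive 9; 17 GB remain.
Final drives: [33,14,8] [38] [42] [38,16] [33] [34] [41,19] [8,14,18,11] [38,9].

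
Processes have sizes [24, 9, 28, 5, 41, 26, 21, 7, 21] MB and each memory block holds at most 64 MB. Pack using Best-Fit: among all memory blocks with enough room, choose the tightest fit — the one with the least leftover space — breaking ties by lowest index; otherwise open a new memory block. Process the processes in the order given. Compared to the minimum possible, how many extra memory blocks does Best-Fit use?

Best-Fit: [24,9,28] [5,41] [26,21,7] [21] → 4 memory blocks.
Total size 182 MB; any packing needs at least ⌈182/64⌉ = 3 memory blocks.
An optimal packing achieves that bound: [41,21] [28,26,9] [24,21,7,5] → 3 memory blocks.
Excess: 4 − 3 = 1.

1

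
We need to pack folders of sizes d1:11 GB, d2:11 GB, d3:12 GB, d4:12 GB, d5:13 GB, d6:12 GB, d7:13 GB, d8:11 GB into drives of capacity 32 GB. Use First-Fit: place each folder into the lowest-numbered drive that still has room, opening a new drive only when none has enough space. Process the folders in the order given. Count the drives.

Put d1 (11 GB) in drive 1; 21 GB remain.
Put d2 (11 GB) in drive 1; 10 GB remain.
Put d3 (12 GB) in drive 2; 20 GB remain.
Put d4 (12 GB) in drive 2; 8 GB remain.
Put d5 (13 GB) in drive 3; 19 GB remain.
Put d6 (12 GB) in drive 3; 7 GB remain.
Put d7 (13 GB) in drive 4; 19 GB remain.
Put d8 (11 GB) in drive 4; 8 GB remain.
Final drives: [11,11] [12,12] [13,12] [13,11].

4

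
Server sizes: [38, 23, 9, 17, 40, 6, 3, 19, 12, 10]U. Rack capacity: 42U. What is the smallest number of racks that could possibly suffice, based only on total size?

5 racks

Total size = 38 + 23 + 9 + 17 + 40 + 6 + 3 + 19 + 12 + 10 = 177U.
⌈177 / 42⌉ = 5.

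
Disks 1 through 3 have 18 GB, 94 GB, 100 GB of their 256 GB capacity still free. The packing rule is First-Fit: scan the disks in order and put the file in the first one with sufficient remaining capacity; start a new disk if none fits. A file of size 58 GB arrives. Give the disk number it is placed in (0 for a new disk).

Disks with room: disk 2 (94 GB), disk 3 (100 GB).
The first with room is disk 2.

2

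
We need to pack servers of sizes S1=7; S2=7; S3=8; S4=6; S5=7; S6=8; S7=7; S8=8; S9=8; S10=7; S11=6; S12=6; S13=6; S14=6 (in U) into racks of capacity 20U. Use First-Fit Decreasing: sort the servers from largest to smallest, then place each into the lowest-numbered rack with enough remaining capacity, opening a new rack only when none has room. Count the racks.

Sorted descending: 8, 8, 8, 8, 7, 7, 7, 7, 7, 6, 6, 6, 6, 6.
rack 1: place 8U, 12U left
rack 1: place 8U, 4U left
rack 2: place 8U, 12U left
rack 2: place 8U, 4U left
rack 3: place 7U, 13U left
rack 3: place 7U, 6U left
rack 4: place 7U, 13U left
rack 4: place 7U, 6U left
rack 5: place 7U, 13U left
rack 3: place 6U, 0U left
rack 4: place 6U, 0U left
rack 5: place 6U, 7U left
rack 5: place 6U, 1U left
rack 6: place 6U, 14U left
Final racks: [8,8] [8,8] [7,7,6] [7,7,6] [7,6,6] [6].

6 racks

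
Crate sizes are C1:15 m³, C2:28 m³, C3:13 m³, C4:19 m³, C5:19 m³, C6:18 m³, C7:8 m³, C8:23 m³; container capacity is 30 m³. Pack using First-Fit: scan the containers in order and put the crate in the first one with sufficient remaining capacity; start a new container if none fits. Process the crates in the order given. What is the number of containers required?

Put C1 (15 m³) in container 1; 15 m³ remain.
Put C2 (28 m³) in container 2; 2 m³ remain.
Put C3 (13 m³) in container 1; 2 m³ remain.
Put C4 (19 m³) in container 3; 11 m³ remain.
Put C5 (19 m³) in container 4; 11 m³ remain.
Put C6 (18 m³) in container 5; 12 m³ remain.
Put C7 (8 m³) in container 3; 3 m³ remain.
Put C8 (23 m³) in container 6; 7 m³ remain.

6 containers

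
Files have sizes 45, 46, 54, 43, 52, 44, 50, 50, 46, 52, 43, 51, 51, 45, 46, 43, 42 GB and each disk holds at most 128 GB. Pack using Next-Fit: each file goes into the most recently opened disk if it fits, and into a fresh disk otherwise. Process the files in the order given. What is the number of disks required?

45 GB → disk 1 (remaining 83 GB)
46 GB → disk 1 (remaining 37 GB)
54 GB → disk 2 (remaining 74 GB)
43 GB → disk 2 (remaining 31 GB)
52 GB → disk 3 (remaining 76 GB)
44 GB → disk 3 (remaining 32 GB)
50 GB → disk 4 (remaining 78 GB)
50 GB → disk 4 (remaining 28 GB)
46 GB → disk 5 (remaining 82 GB)
52 GB → disk 5 (remaining 30 GB)
43 GB → disk 6 (remaining 85 GB)
51 GB → disk 6 (remaining 34 GB)
51 GB → disk 7 (remaining 77 GB)
45 GB → disk 7 (remaining 32 GB)
46 GB → disk 8 (remaining 82 GB)
43 GB → disk 8 (remaining 39 GB)
42 GB → disk 9 (remaining 86 GB)

9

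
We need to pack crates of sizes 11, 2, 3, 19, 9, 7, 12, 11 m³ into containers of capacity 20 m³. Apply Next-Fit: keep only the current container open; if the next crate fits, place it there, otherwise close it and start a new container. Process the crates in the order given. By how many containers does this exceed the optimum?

Next-Fit: [11,2,3] [19] [9,7] [12] [11] → 5 containers.
Total size 74 m³; any packing needs at least ⌈74/20⌉ = 4 containers.
An optimal packing achieves that bound: [19] [12,7] [11,9] [11,3,2] → 4 containers.
Excess: 5 − 4 = 1.

1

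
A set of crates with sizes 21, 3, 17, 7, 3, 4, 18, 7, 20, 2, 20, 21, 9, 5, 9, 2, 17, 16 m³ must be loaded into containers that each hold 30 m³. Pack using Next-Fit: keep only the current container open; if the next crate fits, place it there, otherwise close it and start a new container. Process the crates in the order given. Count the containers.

21 m³ → container 1 (remaining 9 m³)
3 m³ → container 1 (remaining 6 m³)
17 m³ → container 2 (remaining 13 m³)
7 m³ → container 2 (remaining 6 m³)
3 m³ → container 2 (remaining 3 m³)
4 m³ → container 3 (remaining 26 m³)
18 m³ → container 3 (remaining 8 m³)
7 m³ → container 3 (remaining 1 m³)
20 m³ → container 4 (remaining 10 m³)
2 m³ → container 4 (remaining 8 m³)
20 m³ → container 5 (remaining 10 m³)
21 m³ → container 6 (remaining 9 m³)
9 m³ → container 6 (remaining 0 m³)
5 m³ → container 7 (remaining 25 m³)
9 m³ → container 7 (remaining 16 m³)
2 m³ → container 7 (remaining 14 m³)
17 m³ → container 8 (remaining 13 m³)
16 m³ → container 9 (remaining 14 m³)

9 containers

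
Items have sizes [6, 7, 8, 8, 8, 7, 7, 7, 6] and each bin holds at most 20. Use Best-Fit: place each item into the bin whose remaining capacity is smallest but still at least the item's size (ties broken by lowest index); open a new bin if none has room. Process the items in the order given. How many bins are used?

4

6 → bin 1 (remaining 14)
7 → bin 1 (remaining 7)
8 → bin 2 (remaining 12)
8 → bin 2 (remaining 4)
8 → bin 3 (remaining 12)
7 → bin 1 (remaining 0)
7 → bin 3 (remaining 5)
7 → bin 4 (remaining 13)
6 → bin 4 (remaining 7)
Final bins: [6,7,7] [8,8] [8,7] [7,6].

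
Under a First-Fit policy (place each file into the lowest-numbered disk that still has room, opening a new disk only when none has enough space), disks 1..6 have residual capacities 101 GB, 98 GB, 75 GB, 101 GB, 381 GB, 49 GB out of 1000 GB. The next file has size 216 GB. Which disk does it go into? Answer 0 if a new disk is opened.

5

Disks with room: disk 5 (381 GB).
The first with room is disk 5.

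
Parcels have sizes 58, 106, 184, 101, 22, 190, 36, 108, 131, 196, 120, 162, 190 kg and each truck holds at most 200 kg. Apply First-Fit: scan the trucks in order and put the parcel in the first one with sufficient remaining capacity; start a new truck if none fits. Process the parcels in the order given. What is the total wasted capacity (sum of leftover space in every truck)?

58 kg → truck 1 (remaining 142 kg)
106 kg → truck 1 (remaining 36 kg)
184 kg → truck 2 (remaining 16 kg)
101 kg → truck 3 (remaining 99 kg)
22 kg → truck 1 (remaining 14 kg)
190 kg → truck 4 (remaining 10 kg)
36 kg → truck 3 (remaining 63 kg)
108 kg → truck 5 (remaining 92 kg)
131 kg → truck 6 (remaining 69 kg)
196 kg → truck 7 (remaining 4 kg)
120 kg → truck 8 (remaining 80 kg)
162 kg → truck 9 (remaining 38 kg)
190 kg → truck 10 (remaining 10 kg)
10 trucks × 200 kg = 2000 kg; used 1604 kg; unused 396 kg.

396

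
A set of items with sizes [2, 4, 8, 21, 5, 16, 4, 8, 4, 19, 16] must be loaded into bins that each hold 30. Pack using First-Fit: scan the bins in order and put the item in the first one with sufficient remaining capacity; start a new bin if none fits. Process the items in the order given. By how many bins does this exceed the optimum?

First-Fit: [2,4,8,5,4,4] [21,8] [16] [19] [16] → 5 bins.
Total size 107; any packing needs at least ⌈107/30⌉ = 4 bins.
An optimal packing achieves that bound: [21,8] [19,8,2] [16,5,4,4] [16,4] → 4 bins.
Excess: 5 − 4 = 1.

1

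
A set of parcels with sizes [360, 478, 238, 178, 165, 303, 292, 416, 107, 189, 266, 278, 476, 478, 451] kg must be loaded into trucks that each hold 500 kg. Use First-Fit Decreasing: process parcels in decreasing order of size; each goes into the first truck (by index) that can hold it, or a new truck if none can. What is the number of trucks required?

11

Sorted descending: 478, 478, 476, 451, 416, 360, 303, 292, 278, 266, 238, 189, 178, 165, 107.
478 kg → truck 1 (remaining 22 kg)
478 kg → truck 2 (remaining 22 kg)
476 kg → truck 3 (remaining 24 kg)
451 kg → truck 4 (remaining 49 kg)
416 kg → truck 5 (remaining 84 kg)
360 kg → truck 6 (remaining 140 kg)
303 kg → truck 7 (remaining 197 kg)
292 kg → truck 8 (remaining 208 kg)
278 kg → truck 9 (remaining 222 kg)
266 kg → truck 10 (remaining 234 kg)
238 kg → truck 11 (remaining 262 kg)
189 kg → truck 7 (remaining 8 kg)
178 kg → truck 8 (remaining 30 kg)
165 kg → truck 9 (remaining 57 kg)
107 kg → truck 6 (remaining 33 kg)
Final trucks: [478] [478] [476] [451] [416] [360,107] [303,189] [292,178] [278,165] [266] [238].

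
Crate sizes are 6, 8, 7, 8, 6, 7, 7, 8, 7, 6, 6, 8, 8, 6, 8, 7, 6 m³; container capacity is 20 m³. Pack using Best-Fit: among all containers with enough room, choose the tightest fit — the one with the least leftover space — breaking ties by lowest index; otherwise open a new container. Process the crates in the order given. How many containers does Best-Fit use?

7

6 m³ → container 1 (remaining 14 m³)
8 m³ → container 1 (remaining 6 m³)
7 m³ → container 2 (remaining 13 m³)
8 m³ → container 2 (remaining 5 m³)
6 m³ → container 1 (remaining 0 m³)
7 m³ → container 3 (remaining 13 m³)
7 m³ → container 3 (remaining 6 m³)
8 m³ → container 4 (remaining 12 m³)
7 m³ → container 4 (remaining 5 m³)
6 m³ → container 3 (remaining 0 m³)
6 m³ → container 5 (remaining 14 m³)
8 m³ → container 5 (remaining 6 m³)
8 m³ → container 6 (remaining 12 m³)
6 m³ → container 5 (remaining 0 m³)
8 m³ → container 6 (remaining 4 m³)
7 m³ → container 7 (remaining 13 m³)
6 m³ → container 7 (remaining 7 m³)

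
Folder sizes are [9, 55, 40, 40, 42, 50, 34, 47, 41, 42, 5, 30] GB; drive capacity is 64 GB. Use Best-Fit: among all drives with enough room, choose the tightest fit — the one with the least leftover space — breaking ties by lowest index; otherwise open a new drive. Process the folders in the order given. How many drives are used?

9 GB → drive 1 (remaining 55 GB)
55 GB → drive 1 (remaining 0 GB)
40 GB → drive 2 (remaining 24 GB)
40 GB → drive 3 (remaining 24 GB)
42 GB → drive 4 (remaining 22 GB)
50 GB → drive 5 (remaining 14 GB)
34 GB → drive 6 (remaining 30 GB)
47 GB → drive 7 (remaining 17 GB)
41 GB → drive 8 (remaining 23 GB)
42 GB → drive 9 (remaining 22 GB)
5 GB → drive 5 (remaining 9 GB)
30 GB → drive 6 (remaining 0 GB)

9 drives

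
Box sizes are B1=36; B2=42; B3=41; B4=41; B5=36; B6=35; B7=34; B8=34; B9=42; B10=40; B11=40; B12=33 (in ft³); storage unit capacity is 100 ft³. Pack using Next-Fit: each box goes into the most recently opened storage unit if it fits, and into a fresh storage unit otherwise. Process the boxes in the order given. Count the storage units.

storage unit 1: place B1 (36 ft³), 64 ft³ left
storage unit 1: place B2 (42 ft³), 22 ft³ left
storage unit 2: place B3 (41 ft³), 59 ft³ left
storage unit 2: place B4 (41 ft³), 18 ft³ left
storage unit 3: place B5 (36 ft³), 64 ft³ left
storage unit 3: place B6 (35 ft³), 29 ft³ left
storage unit 4: place B7 (34 ft³), 66 ft³ left
storage unit 4: place B8 (34 ft³), 32 ft³ left
storage unit 5: place B9 (42 ft³), 58 ft³ left
storage unit 5: place B10 (40 ft³), 18 ft³ left
storage unit 6: place B11 (40 ft³), 60 ft³ left
storage unit 6: place B12 (33 ft³), 27 ft³ left

6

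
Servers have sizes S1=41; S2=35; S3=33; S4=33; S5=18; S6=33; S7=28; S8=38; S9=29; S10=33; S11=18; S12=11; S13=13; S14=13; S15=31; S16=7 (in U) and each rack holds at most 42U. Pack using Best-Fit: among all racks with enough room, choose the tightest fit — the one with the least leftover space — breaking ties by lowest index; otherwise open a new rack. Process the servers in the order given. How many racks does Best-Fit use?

12 racks

S1 (41U) → rack 1 (remaining 1U)
S2 (35U) → rack 2 (remaining 7U)
S3 (33U) → rack 3 (remaining 9U)
S4 (33U) → rack 4 (remaining 9U)
S5 (18U) → rack 5 (remaining 24U)
S6 (33U) → rack 6 (remaining 9U)
S7 (28U) → rack 7 (remaining 14U)
S8 (38U) → rack 8 (remaining 4U)
S9 (29U) → rack 9 (remaining 13U)
S10 (33U) → rack 10 (remaining 9U)
S11 (18U) → rack 5 (remaining 6U)
S12 (11U) → rack 9 (remaining 2U)
S13 (13U) → rack 7 (remaining 1U)
S14 (13U) → rack 11 (remaining 29U)
S15 (31U) → rack 12 (remaining 11U)
S16 (7U) → rack 2 (remaining 0U)
Final racks: [41] [35,7] [33] [33] [18,18] [33] [28,13] [38] [29,11] [33] [13] [31].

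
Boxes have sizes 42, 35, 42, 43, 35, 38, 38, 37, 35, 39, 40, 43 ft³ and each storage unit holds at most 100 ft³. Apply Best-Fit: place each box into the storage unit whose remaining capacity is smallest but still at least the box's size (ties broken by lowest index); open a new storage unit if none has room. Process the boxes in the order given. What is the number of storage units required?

6

42 ft³ → storage unit 1 (remaining 58 ft³)
35 ft³ → storage unit 1 (remaining 23 ft³)
42 ft³ → storage unit 2 (remaining 58 ft³)
43 ft³ → storage unit 2 (remaining 15 ft³)
35 ft³ → storage unit 3 (remaining 65 ft³)
38 ft³ → storage unit 3 (remaining 27 ft³)
38 ft³ → storage unit 4 (remaining 62 ft³)
37 ft³ → storage unit 4 (remaining 25 ft³)
35 ft³ → storage unit 5 (remaining 65 ft³)
39 ft³ → storage unit 5 (remaining 26 ft³)
40 ft³ → storage unit 6 (remaining 60 ft³)
43 ft³ → storage unit 6 (remaining 17 ft³)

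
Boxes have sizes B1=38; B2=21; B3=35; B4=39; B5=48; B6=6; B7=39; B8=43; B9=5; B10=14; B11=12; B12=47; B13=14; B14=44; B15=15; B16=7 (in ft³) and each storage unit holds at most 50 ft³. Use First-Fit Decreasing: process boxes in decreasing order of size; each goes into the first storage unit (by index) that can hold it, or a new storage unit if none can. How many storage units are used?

Sorted descending: 48, 47, 44, 43, 39, 39, 38, 35, 21, 15, 14, 14, 12, 7, 6, 5.
storage unit 1: place 48 ft³, 2 ft³ left
storage unit 2: place 47 ft³, 3 ft³ left
storage unit 3: place 44 ft³, 6 ft³ left
storage unit 4: place 43 ft³, 7 ft³ left
storage unit 5: place 39 ft³, 11 ft³ left
storage unit 6: place 39 ft³, 11 ft³ left
storage unit 7: place 38 ft³, 12 ft³ left
storage unit 8: place 35 ft³, 15 ft³ left
storage unit 9: place 21 ft³, 29 ft³ left
storage unit 8: place 15 ft³, 0 ft³ left
storage unit 9: place 14 ft³, 15 ft³ left
storage unit 9: place 14 ft³, 1 ft³ left
storage unit 7: place 12 ft³, 0 ft³ left
storage unit 4: place 7 ft³, 0 ft³ left
storage unit 3: place 6 ft³, 0 ft³ left
storage unit 5: place 5 ft³, 6 ft³ left
Final storage units: [48] [47] [44,6] [43,7] [39,5] [39] [38,12] [35,15] [21,14,14].

9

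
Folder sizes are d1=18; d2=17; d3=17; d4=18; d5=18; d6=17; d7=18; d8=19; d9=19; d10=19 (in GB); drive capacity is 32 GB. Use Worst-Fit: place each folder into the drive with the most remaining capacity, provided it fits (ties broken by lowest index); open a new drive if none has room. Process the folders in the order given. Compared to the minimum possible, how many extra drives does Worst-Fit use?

Worst-Fit: [18] [17] [17] [18] [18] [17] [18] [19] [19] [19] → 10 drives.
10 folders exceed 16 GB (half the capacity), and no two of those can share a drive, so at least 10 drives are needed.
So 10 is already optimal.

0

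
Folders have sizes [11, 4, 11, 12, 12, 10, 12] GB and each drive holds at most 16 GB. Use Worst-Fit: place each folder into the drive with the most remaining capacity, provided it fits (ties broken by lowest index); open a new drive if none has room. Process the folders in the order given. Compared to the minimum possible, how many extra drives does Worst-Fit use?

0

Worst-Fit: [11,4] [11] [12] [12] [10] [12] → 6 drives.
6 folders exceed 8 GB (half the capacity), and no two of those can share a drive, so at least 6 drives are needed.
So 6 is already optimal.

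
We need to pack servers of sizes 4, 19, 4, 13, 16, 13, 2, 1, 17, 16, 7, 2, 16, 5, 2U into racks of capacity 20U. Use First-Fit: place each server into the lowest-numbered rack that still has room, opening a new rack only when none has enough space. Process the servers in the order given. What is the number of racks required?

8 racks

rack 1: place 4U, 16U left
rack 2: place 19U, 1U left
rack 1: place 4U, 12U left
rack 3: place 13U, 7U left
rack 4: place 16U, 4U left
rack 5: place 13U, 7U left
rack 1: place 2U, 10U left
rack 1: place 1U, 9U left
rack 6: place 17U, 3U left
rack 7: place 16U, 4U left
rack 1: place 7U, 2U left
rack 1: place 2U, 0U left
rack 8: place 16U, 4U left
rack 3: place 5U, 2U left
rack 3: place 2U, 0U left
Final racks: [4,4,2,1,7,2] [19] [13,5,2] [16] [13] [17] [16] [16].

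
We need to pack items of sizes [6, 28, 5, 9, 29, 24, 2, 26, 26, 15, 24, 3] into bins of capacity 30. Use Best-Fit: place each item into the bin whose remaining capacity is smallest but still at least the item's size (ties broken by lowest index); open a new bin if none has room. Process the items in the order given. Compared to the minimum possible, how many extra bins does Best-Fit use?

1

Best-Fit: [6,5,9] [28,2] [29] [24] [26,3] [26] [15] [24] → 8 bins.
Total size 197; any packing needs at least ⌈197/30⌉ = 7 bins.
An optimal packing achieves that bound: [29] [28,2] [26,3] [26] [24,6] [24,5] [15,9] → 7 bins.
Excess: 8 − 7 = 1.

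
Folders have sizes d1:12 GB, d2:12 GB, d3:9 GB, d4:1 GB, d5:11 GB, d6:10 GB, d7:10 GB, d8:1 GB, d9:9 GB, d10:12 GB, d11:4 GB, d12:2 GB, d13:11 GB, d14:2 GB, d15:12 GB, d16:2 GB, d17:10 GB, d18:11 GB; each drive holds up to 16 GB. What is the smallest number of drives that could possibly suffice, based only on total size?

Total size = 12 + 12 + 9 + 1 + 11 + 10 + 10 + 1 + 9 + 12 + 4 + 2 + 11 + 2 + 12 + 2 + 10 + 11 = 141 GB.
⌈141 / 16⌉ = 9.

9 drives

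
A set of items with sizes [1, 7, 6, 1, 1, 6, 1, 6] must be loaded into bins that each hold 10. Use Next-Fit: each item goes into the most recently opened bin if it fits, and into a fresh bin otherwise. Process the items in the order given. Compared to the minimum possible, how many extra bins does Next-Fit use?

Next-Fit: [1,7] [6,1,1] [6,1] [6] → 4 bins.
4 items exceed 5 (half the capacity), and no two of those can share a bin, so at least 4 bins are needed.
So 4 is already optimal.

0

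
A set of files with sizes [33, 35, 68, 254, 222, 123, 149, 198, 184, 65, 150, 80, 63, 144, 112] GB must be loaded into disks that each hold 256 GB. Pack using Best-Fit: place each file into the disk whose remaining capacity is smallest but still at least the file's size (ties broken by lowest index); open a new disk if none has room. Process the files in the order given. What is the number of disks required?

9 disks

disk 1: place 33 GB, 223 GB left
disk 1: place 35 GB, 188 GB left
disk 1: place 68 GB, 120 GB left
disk 2: place 254 GB, 2 GB left
disk 3: place 222 GB, 34 GB left
disk 4: place 123 GB, 133 GB left
disk 5: place 149 GB, 107 GB left
disk 6: place 198 GB, 58 GB left
disk 7: place 184 GB, 72 GB left
disk 7: place 65 GB, 7 GB left
disk 8: place 150 GB, 106 GB left
disk 8: place 80 GB, 26 GB left
disk 5: place 63 GB, 44 GB left
disk 9: place 144 GB, 112 GB left
disk 9: place 112 GB, 0 GB left
Final disks: [33,35,68] [254] [222] [123] [149,63] [198] [184,65] [150,80] [144,112].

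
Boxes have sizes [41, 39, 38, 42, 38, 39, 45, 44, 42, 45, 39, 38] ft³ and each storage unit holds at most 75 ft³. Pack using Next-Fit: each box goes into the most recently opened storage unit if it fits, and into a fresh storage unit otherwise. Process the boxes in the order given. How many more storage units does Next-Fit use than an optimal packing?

Next-Fit: [41] [39] [38] [42] [38] [39] [45] [44] [42] [45] [39] [38] → 12 storage units.
12 boxes exceed 37.5 ft³ (half the capacity), and no two of those can share a storage unit, so at least 12 storage units are needed.
So 12 is already optimal.

0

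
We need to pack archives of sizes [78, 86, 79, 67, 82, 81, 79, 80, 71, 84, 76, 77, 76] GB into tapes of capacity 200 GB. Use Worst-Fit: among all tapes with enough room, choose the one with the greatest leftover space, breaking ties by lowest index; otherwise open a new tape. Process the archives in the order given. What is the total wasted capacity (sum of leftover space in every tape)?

Put 78 GB in tape 1; 122 GB remain.
Put 86 GB in tape 1; 36 GB remain.
Put 79 GB in tape 2; 121 GB remain.
Put 67 GB in tape 2; 54 GB remain.
Put 82 GB in tape 3; 118 GB remain.
Put 81 GB in tape 3; 37 GB remain.
Put 79 GB in tape 4; 121 GB remain.
Put 80 GB in tape 4; 41 GB remain.
Put 71 GB in tape 5; 129 GB remain.
Put 84 GB in tape 5; 45 GB remain.
Put 76 GB in tape 6; 124 GB remain.
Put 77 GB in tape 6; 47 GB remain.
Put 76 GB in tape 7; 124 GB remain.
7 tapes × 200 GB = 1400 GB; used 1016 GB; unused 384 GB.

384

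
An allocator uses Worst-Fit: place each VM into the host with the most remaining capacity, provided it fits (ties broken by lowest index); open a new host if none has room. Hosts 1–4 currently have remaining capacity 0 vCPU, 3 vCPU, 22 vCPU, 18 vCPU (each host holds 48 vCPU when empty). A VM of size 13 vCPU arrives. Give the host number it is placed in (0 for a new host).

Hosts with room: host 3 (22 vCPU), host 4 (18 vCPU).
Most room is host 3 with 22 vCPU free.

3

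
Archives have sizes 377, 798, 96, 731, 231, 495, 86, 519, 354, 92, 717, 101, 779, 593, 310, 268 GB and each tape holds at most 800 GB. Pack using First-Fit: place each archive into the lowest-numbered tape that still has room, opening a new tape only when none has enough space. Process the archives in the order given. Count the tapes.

Put 377 GB in tape 1; 423 GB remain.
Put 798 GB in tape 2; 2 GB remain.
Put 96 GB in tape 1; 327 GB remain.
Put 731 GB in tape 3; 69 GB remain.
Put 231 GB in tape 1; 96 GB remain.
Put 495 GB in tape 4; 305 GB remain.
Put 86 GB in tape 1; 10 GB remain.
Put 519 GB in tape 5; 281 GB remain.
Put 354 GB in tape 6; 446 GB remain.
Put 92 GB in tape 4; 213 GB remain.
Put 717 GB in tape 7; 83 GB remain.
Put 101 GB in tape 4; 112 GB remain.
Put 779 GB in tape 8; 21 GB remain.
Put 593 GB in tape 9; 207 GB remain.
Put 310 GB in tape 6; 136 GB remain.
Put 268 GB in tape 5; 13 GB remain.
Final tapes: [377,96,231,86] [798] [731] [495,92,101] [519,268] [354,310] [717] [779] [593].

9 tapes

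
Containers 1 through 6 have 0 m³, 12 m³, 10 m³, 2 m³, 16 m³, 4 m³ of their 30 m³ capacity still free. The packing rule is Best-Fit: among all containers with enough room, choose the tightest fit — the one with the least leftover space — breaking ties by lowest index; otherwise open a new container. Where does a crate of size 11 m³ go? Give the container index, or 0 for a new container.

Containers with room: container 2 (12 m³), container 5 (16 m³).
Tightest fit is container 2 with 12 m³ free.

2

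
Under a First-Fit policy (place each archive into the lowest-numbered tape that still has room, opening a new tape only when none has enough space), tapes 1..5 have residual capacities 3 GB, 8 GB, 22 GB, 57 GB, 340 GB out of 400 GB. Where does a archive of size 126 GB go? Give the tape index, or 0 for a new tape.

Tapes with room: tape 5 (340 GB).
The first with room is tape 5.

5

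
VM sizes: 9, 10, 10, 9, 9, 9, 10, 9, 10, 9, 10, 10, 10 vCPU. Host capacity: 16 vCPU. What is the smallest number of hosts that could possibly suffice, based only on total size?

8 hosts

Total size = 9 + 10 + 10 + 9 + 9 + 9 + 10 + 9 + 10 + 9 + 10 + 10 + 10 = 124 vCPU.
⌈124 / 16⌉ = 8.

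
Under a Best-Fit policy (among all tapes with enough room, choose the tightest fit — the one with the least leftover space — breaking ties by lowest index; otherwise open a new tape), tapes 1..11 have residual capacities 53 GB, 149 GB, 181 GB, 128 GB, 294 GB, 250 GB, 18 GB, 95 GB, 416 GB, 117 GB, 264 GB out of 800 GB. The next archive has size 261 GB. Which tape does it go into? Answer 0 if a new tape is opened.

11

Tapes with room: tape 5 (294 GB), tape 9 (416 GB), tape 11 (264 GB).
Tightest fit is tape 11 with 264 GB free.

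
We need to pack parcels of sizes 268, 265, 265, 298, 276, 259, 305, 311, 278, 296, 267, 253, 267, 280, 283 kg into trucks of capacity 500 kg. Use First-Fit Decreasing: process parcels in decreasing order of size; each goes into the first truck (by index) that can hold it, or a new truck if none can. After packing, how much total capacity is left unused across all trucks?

Sorted descending: 311, 305, 298, 296, 283, 280, 278, 276, 268, 267, 267, 265, 265, 259, 253.
truck 1: place 311 kg, 189 kg left
truck 2: place 305 kg, 195 kg left
truck 3: place 298 kg, 202 kg left
truck 4: place 296 kg, 204 kg left
truck 5: place 283 kg, 217 kg left
truck 6: place 280 kg, 220 kg left
truck 7: place 278 kg, 222 kg left
truck 8: place 276 kg, 224 kg left
truck 9: place 268 kg, 232 kg left
truck 10: place 267 kg, 233 kg left
truck 11: place 267 kg, 233 kg left
truck 12: place 265 kg, 235 kg left
truck 13: place 265 kg, 235 kg left
truck 14: place 259 kg, 241 kg left
truck 15: place 253 kg, 247 kg left
15 trucks × 500 kg = 7500 kg; used 4171 kg; unused 3329 kg.

3329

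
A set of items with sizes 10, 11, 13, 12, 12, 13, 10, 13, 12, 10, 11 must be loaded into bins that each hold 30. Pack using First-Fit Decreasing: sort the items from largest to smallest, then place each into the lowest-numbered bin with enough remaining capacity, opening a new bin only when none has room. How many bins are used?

Sorted descending: 13, 13, 13, 12, 12, 12, 11, 11, 10, 10, 10.
Put 13 in bin 1; 17 remain.
Put 13 in bin 1; 4 remain.
Put 13 in bin 2; 17 remain.
Put 12 in bin 2; 5 remain.
Put 12 in bin 3; 18 remain.
Put 12 in bin 3; 6 remain.
Put 11 in bin 4; 19 remain.
Put 11 in bin 4; 8 remain.
Put 10 in bin 5; 20 remain.
Put 10 in bin 5; 10 remain.
Put 10 in bin 5; 0 remain.
Final bins: [13,13] [13,12] [12,12] [11,11] [10,10,10].

5 bins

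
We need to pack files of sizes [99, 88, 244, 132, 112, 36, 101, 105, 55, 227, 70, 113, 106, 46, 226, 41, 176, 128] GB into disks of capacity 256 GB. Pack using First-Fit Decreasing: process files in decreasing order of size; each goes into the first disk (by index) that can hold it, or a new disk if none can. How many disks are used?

9 disks

Sorted descending: 244, 227, 226, 176, 132, 128, 113, 112, 106, 105, 101, 99, 88, 70, 55, 46, 41, 36.
Put 244 GB in disk 1; 12 GB remain.
Put 227 GB in disk 2; 29 GB remain.
Put 226 GB in disk 3; 30 GB remain.
Put 176 GB in disk 4; 80 GB remain.
Put 132 GB in disk 5; 124 GB remain.
Put 128 GB in disk 6; 128 GB remain.
Put 113 GB in disk 5; 11 GB remain.
Put 112 GB in disk 6; 16 GB remain.
Put 106 GB in disk 7; 150 GB remain.
Put 105 GB in disk 7; 45 GB remain.
Put 101 GB in disk 8; 155 GB remain.
Put 99 GB in disk 8; 56 GB remain.
Put 88 GB in disk 9; 168 GB remain.
Put 70 GB in disk 4; 10 GB remain.
Put 55 GB in disk 8; 1 GB remain.
Put 46 GB in disk 9; 122 GB remain.
Put 41 GB in disk 7; 4 GB remain.
Put 36 GB in disk 9; 86 GB remain.
Final disks: [244] [227] [226] [176,70] [132,113] [128,112] [106,105,41] [101,99,55] [88,46,36].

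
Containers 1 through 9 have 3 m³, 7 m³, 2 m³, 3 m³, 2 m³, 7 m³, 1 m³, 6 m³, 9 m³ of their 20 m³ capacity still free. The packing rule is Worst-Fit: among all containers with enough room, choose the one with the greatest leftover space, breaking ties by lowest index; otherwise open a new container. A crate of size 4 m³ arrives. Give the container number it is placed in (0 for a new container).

9

Containers with room: container 2 (7 m³), container 6 (7 m³), container 8 (6 m³), container 9 (9 m³).
Most room is container 9 with 9 m³ free.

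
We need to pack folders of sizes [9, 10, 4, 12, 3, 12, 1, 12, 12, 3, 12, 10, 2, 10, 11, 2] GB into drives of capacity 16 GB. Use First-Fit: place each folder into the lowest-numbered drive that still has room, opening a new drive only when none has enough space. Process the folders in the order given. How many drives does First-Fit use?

drive 1: place 9 GB, 7 GB left
drive 2: place 10 GB, 6 GB left
drive 1: place 4 GB, 3 GB left
drive 3: place 12 GB, 4 GB left
drive 1: place 3 GB, 0 GB left
drive 4: place 12 GB, 4 GB left
drive 2: place 1 GB, 5 GB left
drive 5: place 12 GB, 4 GB left
drive 6: place 12 GB, 4 GB left
drive 2: place 3 GB, 2 GB left
drive 7: place 12 GB, 4 GB left
drive 8: place 10 GB, 6 GB left
drive 2: place 2 GB, 0 GB left
drive 9: place 10 GB, 6 GB left
drive 10: place 11 GB, 5 GB left
drive 3: place 2 GB, 2 GB left

10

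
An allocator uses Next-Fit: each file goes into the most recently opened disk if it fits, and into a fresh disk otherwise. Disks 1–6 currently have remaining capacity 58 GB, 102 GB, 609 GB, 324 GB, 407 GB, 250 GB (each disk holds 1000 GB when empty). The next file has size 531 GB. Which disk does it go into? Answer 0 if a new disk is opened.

Next-Fit only looks at disk 6, which has 250 GB free.
531 GB does not fit, so a new disk is opened.

0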